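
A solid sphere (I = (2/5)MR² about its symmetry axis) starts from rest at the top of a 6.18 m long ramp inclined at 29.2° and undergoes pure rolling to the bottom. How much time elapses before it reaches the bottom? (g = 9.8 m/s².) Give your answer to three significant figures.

The moment of inertia is (2/5)MR², giving k ≡ I/(MR²) = 0.4.
Newton's second law down the slope: Mg sinθ − f = Ma. The torque equation fR = Iα (with α = a/R) gives f = kMa.
Hence a = g sinθ/(1+k) = 9.8×sin29.2°/1.4 = 3.415 m/s².
With constant a from rest, t = √(2L/a) = √(2·6.18/3.415) ≈ 1.90 s.

t ≈ 1.90 s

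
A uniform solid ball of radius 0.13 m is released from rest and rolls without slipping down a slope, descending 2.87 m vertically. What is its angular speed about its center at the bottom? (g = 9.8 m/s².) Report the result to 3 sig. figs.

Here I = (2/5)MR², so the shape factor k = I/(MR²) = 0.4.
Pure rolling means v = ωR; then KE = ½Mv² + ½I(v/R)² = ½(1+k)Mv² = (7/10)Mv².
Energy conservation Mgh = ½(1+k)Mv² gives v = √(2gh/(1+k)) = √(2 × 9.8 × 2.87 / 1.4) = 6.339 m/s.
The angular speed follows from ω = v/R = 6.339/0.13 ≈ 48.8 rad/s.

ω ≈ 48.8 rad/s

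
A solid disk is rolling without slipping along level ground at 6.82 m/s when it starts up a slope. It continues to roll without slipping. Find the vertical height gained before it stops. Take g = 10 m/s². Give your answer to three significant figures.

h ≈ 3.49 m

With I = (1/2)MR², the ratio k = I/(MR²) is 0.5.
The rolling condition ω = v/R makes the rotational term ½I(v/R)² = ½kMv², so KE_total = ½(1+k)Mv² = (3/4)Mv².
All of this converts to potential energy at the highest point: (3/4)Mv₀² = Mgh.
Thus h = (1+k)v₀²/(2g) = 1.5 × 6.82² / (2 × 10) ≈ 3.49 m.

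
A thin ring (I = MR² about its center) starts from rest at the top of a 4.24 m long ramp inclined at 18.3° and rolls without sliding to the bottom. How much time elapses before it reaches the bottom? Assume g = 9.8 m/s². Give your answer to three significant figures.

t ≈ 2.35 s

Here I = MR², so the shape factor k = I/(MR²) = 1.
Along the incline Mg sinθ − f = Ma, and torque about the center fR = Iα = kMR²(a/R) gives f = kMa.
Hence a = g sinθ/(1+k) = 9.8×sin18.3°/2 = 1.539 m/s².
Starting from rest, L = ½at², so t = √(2L/a) = √(2×4.24/1.539) ≈ 2.35 s.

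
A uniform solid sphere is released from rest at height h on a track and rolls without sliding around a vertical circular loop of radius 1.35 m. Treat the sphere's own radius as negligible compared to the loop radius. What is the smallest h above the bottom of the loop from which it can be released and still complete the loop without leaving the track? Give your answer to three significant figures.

The moment of inertia is (2/5)MR², giving k ≡ I/(MR²) = 0.4.
At the top of the loop, the minimum-contact condition is Mg = Mv_top²/r, so v_top² = gr.
With ω = v/R, the kinetic energy at speed v is ½(1+k)Mv² = (7/10)Mv².
Energy conservation from release (height h) to the top (height 2r): Mgh = Mg(2r) + (7/10)M·gr.
Thus h_min = 2r + (1+k)r/2 = r(2 + 1.4/2) = 1.35 × 2.7 ≈ 3.65 m.

h_min ≈ 3.65 m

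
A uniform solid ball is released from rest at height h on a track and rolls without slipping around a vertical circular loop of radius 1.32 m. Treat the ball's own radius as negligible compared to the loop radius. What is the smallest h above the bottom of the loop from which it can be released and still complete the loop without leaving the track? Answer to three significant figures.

h_min ≈ 3.56 m

For this body I = (2/5)MR², i.e. k = I/(MR²) = 0.4.
At the top of the loop, the minimum-contact condition is Mg = Mv_top²/r, so v_top² = gr.
With ω = v/R, the kinetic energy at speed v is ½(1+k)Mv² = (7/10)Mv².
Energy conservation from release (height h) to the top (height 2r): Mgh = Mg(2r) + (7/10)M·gr.
Thus h_min = 2r + (1+k)r/2 = r(2 + 1.4/2) = 1.32 × 2.7 ≈ 3.56 m.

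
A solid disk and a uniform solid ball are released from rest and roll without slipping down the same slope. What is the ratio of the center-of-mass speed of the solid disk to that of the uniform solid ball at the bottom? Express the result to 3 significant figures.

v_ratio ≈ 0.966

Each satisfies Mgh = ½(1+k)Mv² with k = I/(MR²), so v ∝ 1/√(1+k).
For the solid disk k = 0.5; for the uniform solid ball k = 0.4.
v₁/v₂ = √((1+k₂)/(1+k₁)) = √(1.4/1.5) ≈ 0.966.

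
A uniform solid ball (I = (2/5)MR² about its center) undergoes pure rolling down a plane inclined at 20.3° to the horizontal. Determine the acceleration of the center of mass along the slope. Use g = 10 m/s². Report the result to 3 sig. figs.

For this body I = (2/5)MR², i.e. k = I/(MR²) = 0.4.
Newton's second law down the slope: Mg sinθ − f = Ma. The torque equation fR = Iα (with α = a/R) gives f = kMa.
Eliminating f: Mg sinθ = (1+k)Ma, so a = g sinθ/(1+k) = 10 × sin20.3° / 1.4 ≈ 2.48 m/s².

a ≈ 2.48 m/s²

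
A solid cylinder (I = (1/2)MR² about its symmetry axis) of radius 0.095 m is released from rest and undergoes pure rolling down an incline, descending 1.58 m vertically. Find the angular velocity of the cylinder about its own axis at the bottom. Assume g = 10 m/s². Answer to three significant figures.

ω ≈ 48.3 rad/s

With I = (1/2)MR², the ratio k = I/(MR²) is 0.5.
Since it rolls without slipping, ω = v/R and KE = ½Mv² + ½Iω² = ½(1+k)Mv² = (3/4)Mv².
Energy conservation Mgh = ½(1+k)Mv² gives v = √(2gh/(1+k)) = √(2 × 10 × 1.58 / 1.5) = 4.59 m/s.
The angular speed follows from ω = v/R = 4.59/0.095 ≈ 48.3 rad/s.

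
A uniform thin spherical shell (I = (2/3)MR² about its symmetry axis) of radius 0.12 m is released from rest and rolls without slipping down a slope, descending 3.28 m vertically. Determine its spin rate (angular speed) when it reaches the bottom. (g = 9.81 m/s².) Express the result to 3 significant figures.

ω ≈ 51.8 rad/s

Here I = (2/3)MR², so the shape factor k = I/(MR²) = 2/3.
The rolling condition ω = v/R makes the rotational term ½I(v/R)² = ½kMv², so KE_total = ½(1+k)Mv² = (5/6)Mv².
Energy conservation Mgh = ½(1+k)Mv² gives v = √(2gh/(1+k)) = √(2 × 9.81 × 3.28 / 1.667) = 6.214 m/s.
The angular speed follows from ω = v/R = 6.214/0.12 ≈ 51.8 rad/s.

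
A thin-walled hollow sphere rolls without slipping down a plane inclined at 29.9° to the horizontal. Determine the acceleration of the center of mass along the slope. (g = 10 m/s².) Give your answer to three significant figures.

The moment of inertia is (2/3)MR², giving k ≡ I/(MR²) = 2/3.
Translational: Mg sinθ − f = Ma. Rotational about the CM: fR = Iα = kMRa, so f = kMa.
Eliminating f: Mg sinθ = (1+k)Ma, so a = g sinθ/(1+k) = 10 × sin29.9° / 1.667 ≈ 2.99 m/s².

a ≈ 2.99 m/s²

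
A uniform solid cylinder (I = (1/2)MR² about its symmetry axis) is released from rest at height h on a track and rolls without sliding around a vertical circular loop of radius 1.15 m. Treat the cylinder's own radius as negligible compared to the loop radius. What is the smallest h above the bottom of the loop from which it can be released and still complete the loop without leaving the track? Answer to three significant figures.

h_min ≈ 3.16 m

With I = (1/2)MR², the ratio k = I/(MR²) is 0.5.
At the top of the loop, the minimum-contact condition is Mg = Mv_top²/r, so v_top² = gr.
With ω = v/R, the kinetic energy at speed v is ½(1+k)Mv² = (3/4)Mv².
Energy conservation from release (height h) to the top (height 2r): Mgh = Mg(2r) + (3/4)M·gr.
Thus h_min = 2r + (1+k)r/2 = r(2 + 1.5/2) = 1.15 × 2.75 ≈ 3.16 m.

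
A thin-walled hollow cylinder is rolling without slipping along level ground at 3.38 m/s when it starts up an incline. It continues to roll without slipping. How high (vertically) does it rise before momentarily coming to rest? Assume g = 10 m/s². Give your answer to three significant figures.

For this body I = MR², i.e. k = I/(MR²) = 1.
The rolling condition ω = v/R makes the rotational term ½I(v/R)² = ½kMv², so KE_total = ½(1+k)Mv² = Mv².
At the top the kinetic energy is zero, so Mv₀² = Mgh.
Thus h = (1+k)v₀²/(2g) = 2 × 3.38² / (2 × 10) ≈ 1.14 m.

h ≈ 1.14 m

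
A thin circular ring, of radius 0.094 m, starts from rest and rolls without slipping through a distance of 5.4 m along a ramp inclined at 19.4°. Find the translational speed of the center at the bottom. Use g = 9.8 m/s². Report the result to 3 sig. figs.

v ≈ 4.19 m/s

Here I = MR², so the shape factor k = I/(MR²) = 1.
The rolling condition ω = v/R makes the rotational term ½I(v/R)² = ½kMv², so KE_total = ½(1+k)Mv² = Mv².
The vertical drop is h = L sinθ = 5.4 × sin19.4° = 1.794 m.
Setting Mgh = Mv² gives v = √(2gh/(1+k)) = √(2·9.8·1.794/2) ≈ 4.19 m/s.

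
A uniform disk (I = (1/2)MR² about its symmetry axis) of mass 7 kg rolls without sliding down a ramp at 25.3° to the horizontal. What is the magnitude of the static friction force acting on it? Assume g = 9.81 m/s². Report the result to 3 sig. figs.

f ≈ 9.78 N

Here I = (1/2)MR², so the shape factor k = I/(MR²) = 0.5.
Along the incline Mg sinθ − f = Ma, and torque about the center fR = Iα = kMR²(a/R) gives f = kMa.
Combining, a = g sinθ/(1+k) and f = kMa = kMg sinθ/(1+k).
f = 0.5 × 7 × 9.81 × sin25.3° / 1.5 ≈ 9.78 N.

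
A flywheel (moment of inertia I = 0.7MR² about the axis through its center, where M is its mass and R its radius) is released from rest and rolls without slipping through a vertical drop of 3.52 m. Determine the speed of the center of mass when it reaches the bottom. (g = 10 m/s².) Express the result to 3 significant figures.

The moment of inertia is 0.7MR², giving k ≡ I/(MR²) = 0.7.
Rolling without slipping gives ω = v/R, so the total kinetic energy is ½Mv² + ½Iω² = ½(1+k)Mv² = (17/20)Mv².
Setting Mgh = (17/20)Mv² gives v = √(2gh/(1+k)) = √(2·10·3.52/1.7) ≈ 6.44 m/s.

v ≈ 6.44 m/s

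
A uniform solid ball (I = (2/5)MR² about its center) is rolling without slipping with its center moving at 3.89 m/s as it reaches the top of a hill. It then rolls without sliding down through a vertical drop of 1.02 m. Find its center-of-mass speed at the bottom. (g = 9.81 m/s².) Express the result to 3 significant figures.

The moment of inertia is (2/5)MR², giving k ≡ I/(MR²) = 0.4.
Pure rolling means v = ωR; then KE = ½Mv² + ½I(v/R)² = ½(1+k)Mv² = (7/10)Mv².
Energy conservation: (7/10)Mv₀² + Mgh = (7/10)Mv², so v² = v₀² + 2gh/(1+k).
v = √(3.89² + 2×9.81×1.02/1.4) = √29.43 ≈ 5.42 m/s.

v ≈ 5.42 m/s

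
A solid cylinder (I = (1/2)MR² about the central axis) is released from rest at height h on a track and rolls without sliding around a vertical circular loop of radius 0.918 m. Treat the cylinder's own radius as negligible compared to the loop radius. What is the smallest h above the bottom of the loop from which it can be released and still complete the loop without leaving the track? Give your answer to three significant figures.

h_min ≈ 2.52 m

Here I = (1/2)MR², so the shape factor k = I/(MR²) = 0.5.
At the top, contact is just lost when gravity alone supplies the centripetal force: Mg = Mv_top²/r, i.e. v_top² = gr.
With ω = v/R, the kinetic energy at speed v is ½(1+k)Mv² = (3/4)Mv².
Energy conservation from release (height h) to the top (height 2r): Mgh = Mg(2r) + (3/4)M·gr.
Thus h_min = 2r + (1+k)r/2 = r(2 + 1.5/2) = 0.918 × 2.75 ≈ 2.52 m.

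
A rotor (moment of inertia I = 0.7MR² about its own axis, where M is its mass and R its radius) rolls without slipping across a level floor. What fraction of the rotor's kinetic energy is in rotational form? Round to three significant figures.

The moment of inertia is 0.7MR², giving k ≡ I/(MR²) = 0.7.
Since ω = v/R, the translational part is ½Mv² and the rotational part is ½I(v/R)² = ½kMv²; the total is ½(1+k)Mv².
The rotational fraction is therefore k/(1+k) = 0.7/1.7 ≈ 0.412.

fraction ≈ 0.412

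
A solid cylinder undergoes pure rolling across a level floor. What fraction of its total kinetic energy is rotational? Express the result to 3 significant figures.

The moment of inertia is (1/2)MR², giving k ≡ I/(MR²) = 0.5.
Since ω = v/R, the translational part is ½Mv² and the rotational part is ½I(v/R)² = ½kMv²; the total is ½(1+k)Mv².
The rotational fraction is therefore k/(1+k) = 0.5/1.5 ≈ 0.333.

fraction ≈ 0.333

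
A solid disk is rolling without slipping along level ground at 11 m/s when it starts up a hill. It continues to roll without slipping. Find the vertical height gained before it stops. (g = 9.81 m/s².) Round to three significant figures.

The moment of inertia is (1/2)MR², giving k ≡ I/(MR²) = 0.5.
Since it rolls without slipping, ω = v/R and KE = ½Mv² + ½Iω² = ½(1+k)Mv² = (3/4)Mv².
At the top the kinetic energy is zero, so (3/4)Mv₀² = Mgh.
Thus h = (1+k)v₀²/(2g) = 1.5 × 11² / (2 × 9.81) ≈ 9.25 m.

h ≈ 9.25 m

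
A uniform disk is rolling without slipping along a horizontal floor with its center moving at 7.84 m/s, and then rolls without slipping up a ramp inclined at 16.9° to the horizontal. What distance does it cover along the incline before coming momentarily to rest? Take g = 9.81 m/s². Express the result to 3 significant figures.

d ≈ 16.2 m

For this body I = (1/2)MR², i.e. k = I/(MR²) = 0.5.
Pure rolling means v = ωR; then KE = ½Mv² + ½I(v/R)² = ½(1+k)Mv² = (3/4)Mv².
Setting this equal to Mgh gives the vertical rise h = (1+k)v₀²/(2g) = 1.5×7.84²/(2×9.81) = 4.699 m.
The distance along the slope is d = h/sinθ = 4.699/sin16.9° ≈ 16.2 m.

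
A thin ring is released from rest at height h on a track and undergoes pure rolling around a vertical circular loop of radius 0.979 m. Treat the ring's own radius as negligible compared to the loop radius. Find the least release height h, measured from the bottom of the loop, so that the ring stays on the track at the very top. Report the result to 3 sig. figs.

The moment of inertia is MR², giving k ≡ I/(MR²) = 1.
At the top of the loop, the minimum-contact condition is Mg = Mv_top²/r, so v_top² = gr.
With ω = v/R, the kinetic energy at speed v is ½(1+k)Mv² = Mv².
Energy conservation from release (height h) to the top (height 2r): Mgh = Mg(2r) + M·gr.
Thus h_min = 2r + (1+k)r/2 = r(2 + 2/2) = 0.979 × 3 ≈ 2.94 m.

h_min ≈ 2.94 m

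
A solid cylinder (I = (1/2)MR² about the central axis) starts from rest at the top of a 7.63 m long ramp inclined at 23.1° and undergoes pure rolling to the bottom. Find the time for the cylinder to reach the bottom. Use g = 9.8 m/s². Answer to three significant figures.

t ≈ 2.44 s

For this body I = (1/2)MR², i.e. k = I/(MR²) = 0.5.
Translational: Mg sinθ − f = Ma. Rotational about the CM: fR = Iα = kMRa, so f = kMa.
Hence a = g sinθ/(1+k) = 9.8×sin23.1°/1.5 = 2.563 m/s².
Starting from rest, L = ½at², so t = √(2L/a) = √(2×7.63/2.563) ≈ 2.44 s.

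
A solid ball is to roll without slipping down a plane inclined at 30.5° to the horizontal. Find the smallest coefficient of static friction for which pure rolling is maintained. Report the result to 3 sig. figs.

μ_min ≈ 0.168

The moment of inertia is (2/5)MR², giving k ≡ I/(MR²) = 0.4.
Along the incline Mg sinθ − f = Ma, and torque about the center fR = Iα = kMR²(a/R) gives f = kMa.
These give a = g sinθ/(1+k) and the required friction f = kMg sinθ/(1+k).
The normal force is N = Mg cosθ, so μ_min = f/N = k tanθ/(1+k).
μ_min = 0.4 × tan30.5° / 1.4 ≈ 0.168.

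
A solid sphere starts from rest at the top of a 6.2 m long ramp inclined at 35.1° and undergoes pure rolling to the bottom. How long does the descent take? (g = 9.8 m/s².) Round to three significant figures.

With I = (2/5)MR², the ratio k = I/(MR²) is 0.4.
Along the incline Mg sinθ − f = Ma, and torque about the center fR = Iα = kMR²(a/R) gives f = kMa.
Hence a = g sinθ/(1+k) = 9.8×sin35.1°/1.4 = 4.025 m/s².
Starting from rest, L = ½at², so t = √(2L/a) = √(2×6.2/4.025) ≈ 1.76 s.

t ≈ 1.76 s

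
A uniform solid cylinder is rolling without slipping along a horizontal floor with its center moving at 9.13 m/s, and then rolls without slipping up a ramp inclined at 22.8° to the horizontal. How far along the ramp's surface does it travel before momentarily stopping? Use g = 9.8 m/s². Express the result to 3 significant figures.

The moment of inertia is (1/2)MR², giving k ≡ I/(MR²) = 0.5.
The rolling condition ω = v/R makes the rotational term ½I(v/R)² = ½kMv², so KE_total = ½(1+k)Mv² = (3/4)Mv².
Setting this equal to Mgh gives the vertical rise h = (1+k)v₀²/(2g) = 1.5×9.13²/(2×9.8) = 6.379 m.
Along the incline, d = h/sinθ = 6.379/sin22.8° ≈ 16.5 m.

d ≈ 16.5 m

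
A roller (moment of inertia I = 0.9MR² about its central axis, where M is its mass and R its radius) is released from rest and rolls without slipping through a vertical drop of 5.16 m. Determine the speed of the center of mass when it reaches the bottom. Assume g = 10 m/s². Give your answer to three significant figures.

With I = 0.9MR², the ratio k = I/(MR²) is 0.9.
Rolling without slipping gives ω = v/R, so the total kinetic energy is ½Mv² + ½Iω² = ½(1+k)Mv² = (19/20)Mv².
Energy conservation: Mgh = (19/20)Mv², so v = √(2gh/(1+k)) = √(2 × 10 × 5.16 / 1.9) ≈ 7.37 m/s.

v ≈ 7.37 m/s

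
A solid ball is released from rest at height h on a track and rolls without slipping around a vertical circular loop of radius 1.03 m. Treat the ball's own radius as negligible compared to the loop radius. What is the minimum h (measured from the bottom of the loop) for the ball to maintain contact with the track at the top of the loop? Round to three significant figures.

h_min ≈ 2.78 m

Here I = (2/5)MR², so the shape factor k = I/(MR²) = 0.4.
At the top of the loop, the minimum-contact condition is Mg = Mv_top²/r, so v_top² = gr.
With ω = v/R, the kinetic energy at speed v is ½(1+k)Mv² = (7/10)Mv².
Energy conservation from release (height h) to the top (height 2r): Mgh = Mg(2r) + (7/10)M·gr.
Thus h_min = 2r + (1+k)r/2 = r(2 + 1.4/2) = 1.03 × 2.7 ≈ 2.78 m.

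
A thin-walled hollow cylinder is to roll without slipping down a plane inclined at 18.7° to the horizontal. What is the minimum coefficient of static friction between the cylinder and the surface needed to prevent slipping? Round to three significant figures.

For this body I = MR², i.e. k = I/(MR²) = 1.
Translational: Mg sinθ − f = Ma. Rotational about the CM: fR = Iα = kMRa, so f = kMa.
These give a = g sinθ/(1+k) and the required friction f = kMg sinθ/(1+k).
The normal force is N = Mg cosθ, so μ_min = f/N = k tanθ/(1+k).
μ_min = 1 × tan18.7° / 2 ≈ 0.169.

μ_min ≈ 0.169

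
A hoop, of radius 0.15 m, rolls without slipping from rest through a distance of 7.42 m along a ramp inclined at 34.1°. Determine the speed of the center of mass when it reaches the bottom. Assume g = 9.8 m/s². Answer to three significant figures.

For this body I = MR², i.e. k = I/(MR²) = 1.
Pure rolling means v = ωR; then KE = ½Mv² + ½I(v/R)² = ½(1+k)Mv² = Mv².
The vertical drop is h = L sinθ = 7.42 × sin34.1° = 4.16 m.
Energy conservation: Mgh = Mv², so v = √(2gh/(1+k)) = √(2 × 9.8 × 4.16 / 2) ≈ 6.38 m/s.

v ≈ 6.38 m/s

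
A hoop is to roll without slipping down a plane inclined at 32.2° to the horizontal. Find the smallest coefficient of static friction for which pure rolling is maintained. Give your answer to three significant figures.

Here I = MR², so the shape factor k = I/(MR²) = 1.
Newton's second law down the slope: Mg sinθ − f = Ma. The torque equation fR = Iα (with α = a/R) gives f = kMa.
These give a = g sinθ/(1+k) and the required friction f = kMg sinθ/(1+k).
The normal force is N = Mg cosθ, so μ_min = f/N = k tanθ/(1+k).
μ_min = 1 × tan32.2° / 2 ≈ 0.315.

μ_min ≈ 0.315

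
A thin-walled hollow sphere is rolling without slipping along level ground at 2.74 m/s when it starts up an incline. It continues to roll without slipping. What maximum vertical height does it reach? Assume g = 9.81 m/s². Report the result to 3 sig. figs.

h ≈ 0.638 m

With I = (2/3)MR², the ratio k = I/(MR²) is 2/3.
Since it rolls without slipping, ω = v/R and KE = ½Mv² + ½Iω² = ½(1+k)Mv² = (5/6)Mv².
At the top the kinetic energy is zero, so (5/6)Mv₀² = Mgh.
Thus h = (1+k)v₀²/(2g) = 1.667 × 2.74² / (2 × 9.81) ≈ 0.638 m.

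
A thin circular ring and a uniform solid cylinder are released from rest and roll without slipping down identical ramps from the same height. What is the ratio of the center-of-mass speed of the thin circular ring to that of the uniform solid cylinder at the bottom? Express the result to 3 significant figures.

v_ratio ≈ 0.866

Each satisfies Mgh = ½(1+k)Mv² with k = I/(MR²), so v ∝ 1/√(1+k).
For the thin circular ring k = 1; for the uniform solid cylinder k = 0.5.
v₁/v₂ = √((1+k₂)/(1+k₁)) = √(1.5/2) ≈ 0.866.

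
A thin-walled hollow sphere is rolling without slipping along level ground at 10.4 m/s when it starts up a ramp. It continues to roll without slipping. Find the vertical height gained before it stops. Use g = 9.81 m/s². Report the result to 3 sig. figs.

h ≈ 9.19 m

Here I = (2/3)MR², so the shape factor k = I/(MR²) = 2/3.
The rolling condition ω = v/R makes the rotational term ½I(v/R)² = ½kMv², so KE_total = ½(1+k)Mv² = (5/6)Mv².
At the top the kinetic energy is zero, so (5/6)Mv₀² = Mgh.
Thus h = (1+k)v₀²/(2g) = 1.667 × 10.4² / (2 × 9.81) ≈ 9.19 m.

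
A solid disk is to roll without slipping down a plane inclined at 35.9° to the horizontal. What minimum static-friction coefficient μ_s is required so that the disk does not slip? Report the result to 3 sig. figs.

μ_min ≈ 0.241

With I = (1/2)MR², the ratio k = I/(MR²) is 0.5.
Along the incline Mg sinθ − f = Ma, and torque about the center fR = Iα = kMR²(a/R) gives f = kMa.
These give a = g sinθ/(1+k) and the required friction f = kMg sinθ/(1+k).
The normal force is N = Mg cosθ, so μ_min = f/N = k tanθ/(1+k).
μ_min = 0.5 × tan35.9° / 1.5 ≈ 0.241.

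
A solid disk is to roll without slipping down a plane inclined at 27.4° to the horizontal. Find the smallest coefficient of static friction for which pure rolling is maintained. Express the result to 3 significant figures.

The moment of inertia is (1/2)MR², giving k ≡ I/(MR²) = 0.5.
Translational: Mg sinθ − f = Ma. Rotational about the CM: fR = Iα = kMRa, so f = kMa.
These give a = g sinθ/(1+k) and the required friction f = kMg sinθ/(1+k).
The normal force is N = Mg cosθ, so μ_min = f/N = k tanθ/(1+k).
μ_min = 0.5 × tan27.4° / 1.5 ≈ 0.173.

μ_min ≈ 0.173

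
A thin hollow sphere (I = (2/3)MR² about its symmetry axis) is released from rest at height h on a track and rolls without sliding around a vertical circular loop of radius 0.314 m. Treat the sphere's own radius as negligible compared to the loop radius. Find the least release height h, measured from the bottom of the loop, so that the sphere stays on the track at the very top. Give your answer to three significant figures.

With I = (2/3)MR², the ratio k = I/(MR²) is 2/3.
At the top, contact is just lost when gravity alone supplies the centripetal force: Mg = Mv_top²/r, i.e. v_top² = gr.
With ω = v/R, the kinetic energy at speed v is ½(1+k)Mv² = (5/6)Mv².
Energy conservation from release (height h) to the top (height 2r): Mgh = Mg(2r) + (5/6)M·gr.
Thus h_min = 2r + (1+k)r/2 = r(2 + 1.667/2) = 0.314 × 2.833 ≈ 0.890 m.

h_min ≈ 0.890 m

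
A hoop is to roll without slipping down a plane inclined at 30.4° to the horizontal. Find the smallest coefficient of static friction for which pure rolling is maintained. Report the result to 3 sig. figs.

μ_min ≈ 0.293

The moment of inertia is MR², giving k ≡ I/(MR²) = 1.
Newton's second law down the slope: Mg sinθ − f = Ma. The torque equation fR = Iα (with α = a/R) gives f = kMa.
These give a = g sinθ/(1+k) and the required friction f = kMg sinθ/(1+k).
The normal force is N = Mg cosθ, so μ_min = f/N = k tanθ/(1+k).
μ_min = 1 × tan30.4° / 2 ≈ 0.293.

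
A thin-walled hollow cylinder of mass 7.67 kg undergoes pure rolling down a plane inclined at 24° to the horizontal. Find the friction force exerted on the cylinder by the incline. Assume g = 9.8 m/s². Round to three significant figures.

The moment of inertia is MR², giving k ≡ I/(MR²) = 1.
Newton's second law down the slope: Mg sinθ − f = Ma. The torque equation fR = Iα (with α = a/R) gives f = kMa.
Combining, a = g sinθ/(1+k) and f = kMa = kMg sinθ/(1+k).
f = 1 × 7.67 × 9.8 × sin24° / 2 ≈ 15.3 N.

f ≈ 15.3 N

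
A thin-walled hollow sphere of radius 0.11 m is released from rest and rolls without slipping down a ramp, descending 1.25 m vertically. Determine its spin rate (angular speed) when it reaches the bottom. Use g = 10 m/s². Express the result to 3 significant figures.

With I = (2/3)MR², the ratio k = I/(MR²) is 2/3.
Since it rolls without slipping, ω = v/R and KE = ½Mv² + ½Iω² = ½(1+k)Mv² = (5/6)Mv².
Energy conservation Mgh = ½(1+k)Mv² gives v = √(2gh/(1+k)) = √(2 × 10 × 1.25 / 1.667) = 3.873 m/s.
Then ω = v/R = 3.873 / 0.11 ≈ 35.2 rad/s.

ω ≈ 35.2 rad/s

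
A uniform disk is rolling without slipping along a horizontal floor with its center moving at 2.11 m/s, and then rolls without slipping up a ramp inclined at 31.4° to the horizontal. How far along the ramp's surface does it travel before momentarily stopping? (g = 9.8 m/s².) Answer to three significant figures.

The moment of inertia is (1/2)MR², giving k ≡ I/(MR²) = 0.5.
Pure rolling means v = ωR; then KE = ½Mv² + ½I(v/R)² = ½(1+k)Mv² = (3/4)Mv².
Setting this equal to Mgh gives the vertical rise h = (1+k)v₀²/(2g) = 1.5×2.11²/(2×9.8) = 0.3407 m.
Along the incline, d = h/sinθ = 0.3407/sin31.4° ≈ 0.654 m.

d ≈ 0.654 m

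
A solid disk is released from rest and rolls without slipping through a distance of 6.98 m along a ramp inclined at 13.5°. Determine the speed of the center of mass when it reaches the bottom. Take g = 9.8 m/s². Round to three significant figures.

v ≈ 4.61 m/s

The moment of inertia is (1/2)MR², giving k ≡ I/(MR²) = 0.5.
Rolling without slipping gives ω = v/R, so the total kinetic energy is ½Mv² + ½Iω² = ½(1+k)Mv² = (3/4)Mv².
The vertical drop is h = L sinθ = 6.98 × sin13.5° = 1.629 m.
Energy conservation: Mgh = (3/4)Mv², so v = √(2gh/(1+k)) = √(2 × 9.8 × 1.629 / 1.5) ≈ 4.61 m/s.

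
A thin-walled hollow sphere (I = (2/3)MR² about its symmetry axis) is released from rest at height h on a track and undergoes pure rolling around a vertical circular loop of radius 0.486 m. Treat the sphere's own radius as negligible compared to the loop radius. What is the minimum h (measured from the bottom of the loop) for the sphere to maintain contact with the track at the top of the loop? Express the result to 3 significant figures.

The moment of inertia is (2/3)MR², giving k ≡ I/(MR²) = 2/3.
At the top, contact is just lost when gravity alone supplies the centripetal force: Mg = Mv_top²/r, i.e. v_top² = gr.
With ω = v/R, the kinetic energy at speed v is ½(1+k)Mv² = (5/6)Mv².
Energy conservation from release (height h) to the top (height 2r): Mgh = Mg(2r) + (5/6)M·gr.
Thus h_min = 2r + (1+k)r/2 = r(2 + 1.667/2) = 0.486 × 2.833 ≈ 1.38 m.

h_min ≈ 1.38 m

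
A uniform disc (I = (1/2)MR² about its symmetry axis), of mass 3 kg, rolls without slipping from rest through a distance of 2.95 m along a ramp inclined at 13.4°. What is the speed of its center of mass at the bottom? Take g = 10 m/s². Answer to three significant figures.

With I = (1/2)MR², the ratio k = I/(MR²) is 0.5.
Since it rolls without slipping, ω = v/R and KE = ½Mv² + ½Iω² = ½(1+k)Mv² = (3/4)Mv².
The vertical drop is h = L sinθ = 2.95 × sin13.4° = 0.6837 m.
Energy conservation: Mgh = (3/4)Mv², so v = √(2gh/(1+k)) = √(2 × 10 × 0.6837 / 1.5) ≈ 3.02 m/s.

v ≈ 3.02 m/s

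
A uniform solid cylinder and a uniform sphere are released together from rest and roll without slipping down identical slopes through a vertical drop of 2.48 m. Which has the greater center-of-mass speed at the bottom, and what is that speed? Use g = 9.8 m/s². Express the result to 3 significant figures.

the uniform sphere, at v ≈ 5.89 m/s

For rolling without slipping, Mgh = ½(1+k)Mv² where k = I/(MR²), so v = √(2gh/(1+k)).
Uniform solid cylinder: k = 0.5, giving v = √(2×9.8×2.48/1.5) = 5.693 m/s.
Uniform sphere: k = 0.4, giving v = √(2×9.8×2.48/1.4) = 5.892 m/s.
The smaller k wins: the uniform sphere, at ≈ 5.89 m/s.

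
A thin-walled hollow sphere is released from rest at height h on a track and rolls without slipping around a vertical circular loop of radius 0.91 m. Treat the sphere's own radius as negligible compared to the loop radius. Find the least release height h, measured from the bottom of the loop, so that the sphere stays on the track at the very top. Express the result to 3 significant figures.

Here I = (2/3)MR², so the shape factor k = I/(MR²) = 2/3.
At the top, contact is just lost when gravity alone supplies the centripetal force: Mg = Mv_top²/r, i.e. v_top² = gr.
With ω = v/R, the kinetic energy at speed v is ½(1+k)Mv² = (5/6)Mv².
Energy conservation from release (height h) to the top (height 2r): Mgh = Mg(2r) + (5/6)M·gr.
Thus h_min = 2r + (1+k)r/2 = r(2 + 1.667/2) = 0.91 × 2.833 ≈ 2.58 m.

h_min ≈ 2.58 m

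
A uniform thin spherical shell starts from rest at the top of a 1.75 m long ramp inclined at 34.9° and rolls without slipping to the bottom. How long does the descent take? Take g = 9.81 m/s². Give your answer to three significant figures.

t ≈ 1.02 s

For this body I = (2/3)MR², i.e. k = I/(MR²) = 2/3.
Translational: Mg sinθ − f = Ma. Rotational about the CM: fR = Iα = kMRa, so f = kMa.
Hence a = g sinθ/(1+k) = 9.81×sin34.9°/1.667 = 3.368 m/s².
With constant a from rest, t = √(2L/a) = √(2·1.75/3.368) ≈ 1.02 s.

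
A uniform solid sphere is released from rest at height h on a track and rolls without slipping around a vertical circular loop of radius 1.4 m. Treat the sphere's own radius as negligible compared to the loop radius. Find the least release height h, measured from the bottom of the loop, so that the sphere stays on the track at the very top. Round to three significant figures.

h_min ≈ 3.78 m

The moment of inertia is (2/5)MR², giving k ≡ I/(MR²) = 0.4.
At the top of the loop, the minimum-contact condition is Mg = Mv_top²/r, so v_top² = gr.
With ω = v/R, the kinetic energy at speed v is ½(1+k)Mv² = (7/10)Mv².
Energy conservation from release (height h) to the top (height 2r): Mgh = Mg(2r) + (7/10)M·gr.
Thus h_min = 2r + (1+k)r/2 = r(2 + 1.4/2) = 1.4 × 2.7 ≈ 3.78 m.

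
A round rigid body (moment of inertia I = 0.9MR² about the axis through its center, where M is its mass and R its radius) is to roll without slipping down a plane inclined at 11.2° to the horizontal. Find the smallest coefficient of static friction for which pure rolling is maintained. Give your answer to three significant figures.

The moment of inertia is 0.9MR², giving k ≡ I/(MR²) = 0.9.
Translational: Mg sinθ − f = Ma. Rotational about the CM: fR = Iα = kMRa, so f = kMa.
These give a = g sinθ/(1+k) and the required friction f = kMg sinθ/(1+k).
The normal force is N = Mg cosθ, so μ_min = f/N = k tanθ/(1+k).
μ_min = 0.9 × tan11.2° / 1.9 ≈ 0.0938.

μ_min ≈ 0.0938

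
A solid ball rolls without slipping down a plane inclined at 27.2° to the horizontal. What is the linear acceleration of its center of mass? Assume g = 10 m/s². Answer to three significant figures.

With I = (2/5)MR², the ratio k = I/(MR²) is 0.4.
Translational: Mg sinθ − f = Ma. Rotational about the CM: fR = Iα = kMRa, so f = kMa.
Eliminating f: Mg sinθ = (1+k)Ma, so a = g sinθ/(1+k) = 10 × sin27.2° / 1.4 ≈ 3.26 m/s².

a ≈ 3.26 m/s²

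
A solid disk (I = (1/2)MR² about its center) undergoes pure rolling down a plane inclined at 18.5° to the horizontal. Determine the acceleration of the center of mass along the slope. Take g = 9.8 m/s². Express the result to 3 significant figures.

For this body I = (1/2)MR², i.e. k = I/(MR²) = 0.5.
Translational: Mg sinθ − f = Ma. Rotational about the CM: fR = Iα = kMRa, so f = kMa.
Eliminating f: Mg sinθ = (1+k)Ma, so a = g sinθ/(1+k) = 9.8 × sin18.5° / 1.5 ≈ 2.07 m/s².

a ≈ 2.07 m/s²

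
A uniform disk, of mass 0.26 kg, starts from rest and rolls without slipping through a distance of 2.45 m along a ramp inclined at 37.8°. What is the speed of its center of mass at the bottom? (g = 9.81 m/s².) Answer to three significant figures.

v ≈ 4.43 m/s

Here I = (1/2)MR², so the shape factor k = I/(MR²) = 0.5.
Rolling without slipping gives ω = v/R, so the total kinetic energy is ½Mv² + ½Iω² = ½(1+k)Mv² = (3/4)Mv².
The vertical drop is h = L sinθ = 2.45 × sin37.8° = 1.502 m.
Setting Mgh = (3/4)Mv² gives v = √(2gh/(1+k)) = √(2·9.81·1.502/1.5) ≈ 4.43 m/s.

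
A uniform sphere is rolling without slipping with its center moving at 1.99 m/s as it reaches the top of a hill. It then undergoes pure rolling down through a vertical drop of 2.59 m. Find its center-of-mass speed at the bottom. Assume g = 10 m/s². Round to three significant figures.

With I = (2/5)MR², the ratio k = I/(MR²) is 0.4.
Pure rolling means v = ωR; then KE = ½Mv² + ½I(v/R)² = ½(1+k)Mv² = (7/10)Mv².
Energy conservation: (7/10)Mv₀² + Mgh = (7/10)Mv², so v² = v₀² + 2gh/(1+k).
v = √(1.99² + 2×10×2.59/1.4) = √40.96 ≈ 6.40 m/s.

v ≈ 6.40 m/s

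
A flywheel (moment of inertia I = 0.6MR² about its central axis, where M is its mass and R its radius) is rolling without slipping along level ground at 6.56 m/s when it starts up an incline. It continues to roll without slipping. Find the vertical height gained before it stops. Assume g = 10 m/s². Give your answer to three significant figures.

h ≈ 3.44 m

Here I = 0.6MR², so the shape factor k = I/(MR²) = 0.6.
The rolling condition ω = v/R makes the rotational term ½I(v/R)² = ½kMv², so KE_total = ½(1+k)Mv² = (4/5)Mv².
At the top the kinetic energy is zero, so (4/5)Mv₀² = Mgh.
Thus h = (1+k)v₀²/(2g) = 1.6 × 6.56² / (2 × 10) ≈ 3.44 m.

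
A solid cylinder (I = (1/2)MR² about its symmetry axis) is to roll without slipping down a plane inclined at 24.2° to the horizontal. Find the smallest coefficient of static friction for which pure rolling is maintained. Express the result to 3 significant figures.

μ_min ≈ 0.150

With I = (1/2)MR², the ratio k = I/(MR²) is 0.5.
Translational: Mg sinθ − f = Ma. Rotational about the CM: fR = Iα = kMRa, so f = kMa.
These give a = g sinθ/(1+k) and the required friction f = kMg sinθ/(1+k).
With N = Mg cosθ, the no-slip condition f ≤ μN gives μ_min = f/N = k tanθ/(1+k).
μ_min = 0.5 × tan24.2° / 1.5 ≈ 0.150.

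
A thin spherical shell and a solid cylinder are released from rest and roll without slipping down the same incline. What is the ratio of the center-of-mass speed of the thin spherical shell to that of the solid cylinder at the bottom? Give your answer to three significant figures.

v_ratio ≈ 0.949

Each satisfies Mgh = ½(1+k)Mv² with k = I/(MR²), so v ∝ 1/√(1+k).
For the thin spherical shell k = 2/3; for the solid cylinder k = 0.5.
v₁/v₂ = √((1+k₂)/(1+k₁)) = √(1.5/1.667) ≈ 0.949.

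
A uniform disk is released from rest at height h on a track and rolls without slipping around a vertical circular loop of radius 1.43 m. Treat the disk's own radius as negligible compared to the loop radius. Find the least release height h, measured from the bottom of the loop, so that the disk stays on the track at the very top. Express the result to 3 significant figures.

h_min ≈ 3.93 m

Here I = (1/2)MR², so the shape factor k = I/(MR²) = 0.5.
At the top of the loop, the minimum-contact condition is Mg = Mv_top²/r, so v_top² = gr.
With ω = v/R, the kinetic energy at speed v is ½(1+k)Mv² = (3/4)Mv².
Energy conservation from release (height h) to the top (height 2r): Mgh = Mg(2r) + (3/4)M·gr.
Thus h_min = 2r + (1+k)r/2 = r(2 + 1.5/2) = 1.43 × 2.75 ≈ 3.93 m.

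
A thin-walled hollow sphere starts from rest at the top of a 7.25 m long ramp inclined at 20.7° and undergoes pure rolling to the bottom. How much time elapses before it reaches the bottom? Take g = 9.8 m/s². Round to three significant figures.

The moment of inertia is (2/3)MR², giving k ≡ I/(MR²) = 2/3.
Along the incline Mg sinθ − f = Ma, and torque about the center fR = Iα = kMR²(a/R) gives f = kMa.
Hence a = g sinθ/(1+k) = 9.8×sin20.7°/1.667 = 2.078 m/s².
With constant a from rest, t = √(2L/a) = √(2·7.25/2.078) ≈ 2.64 s.

t ≈ 2.64 s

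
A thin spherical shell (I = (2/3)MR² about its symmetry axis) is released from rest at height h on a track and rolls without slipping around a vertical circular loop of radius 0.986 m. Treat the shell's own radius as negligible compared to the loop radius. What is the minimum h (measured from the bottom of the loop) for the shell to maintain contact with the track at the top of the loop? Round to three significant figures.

h_min ≈ 2.79 m

For this body I = (2/3)MR², i.e. k = I/(MR²) = 2/3.
At the top of the loop, the minimum-contact condition is Mg = Mv_top²/r, so v_top² = gr.
With ω = v/R, the kinetic energy at speed v is ½(1+k)Mv² = (5/6)Mv².
Energy conservation from release (height h) to the top (height 2r): Mgh = Mg(2r) + (5/6)M·gr.
Thus h_min = 2r + (1+k)r/2 = r(2 + 1.667/2) = 0.986 × 2.833 ≈ 2.79 m.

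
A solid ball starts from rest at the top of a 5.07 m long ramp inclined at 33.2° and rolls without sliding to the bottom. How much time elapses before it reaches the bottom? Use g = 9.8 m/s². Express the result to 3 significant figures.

For this body I = (2/5)MR², i.e. k = I/(MR²) = 0.4.
Translational: Mg sinθ − f = Ma. Rotational about the CM: fR = Iα = kMRa, so f = kMa.
Hence a = g sinθ/(1+k) = 9.8×sin33.2°/1.4 = 3.833 m/s².
With constant a from rest, t = √(2L/a) = √(2·5.07/3.833) ≈ 1.63 s.

t ≈ 1.63 s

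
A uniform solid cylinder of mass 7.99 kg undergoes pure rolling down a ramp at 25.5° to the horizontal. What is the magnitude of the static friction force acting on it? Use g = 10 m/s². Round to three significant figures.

With I = (1/2)MR², the ratio k = I/(MR²) is 0.5.
Along the incline Mg sinθ − f = Ma, and torque about the center fR = Iα = kMR²(a/R) gives f = kMa.
Combining, a = g sinθ/(1+k) and f = kMa = kMg sinθ/(1+k).
f = 0.5 × 7.99 × 10 × sin25.5° / 1.5 ≈ 11.5 N.

f ≈ 11.5 N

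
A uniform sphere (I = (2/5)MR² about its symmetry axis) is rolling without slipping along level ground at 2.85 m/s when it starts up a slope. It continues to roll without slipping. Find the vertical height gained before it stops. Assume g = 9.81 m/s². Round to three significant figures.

h ≈ 0.580 m

For this body I = (2/5)MR², i.e. k = I/(MR²) = 0.4.
Pure rolling means v = ωR; then KE = ½Mv² + ½I(v/R)² = ½(1+k)Mv² = (7/10)Mv².
All of this converts to potential energy at the highest point: (7/10)Mv₀² = Mgh.
Thus h = (1+k)v₀²/(2g) = 1.4 × 2.85² / (2 × 9.81) ≈ 0.580 m.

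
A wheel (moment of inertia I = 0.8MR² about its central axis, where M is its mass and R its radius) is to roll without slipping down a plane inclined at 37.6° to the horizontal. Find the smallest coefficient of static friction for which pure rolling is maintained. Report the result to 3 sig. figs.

The moment of inertia is 0.8MR², giving k ≡ I/(MR²) = 0.8.
Translational: Mg sinθ − f = Ma. Rotational about the CM: fR = Iα = kMRa, so f = kMa.
These give a = g sinθ/(1+k) and the required friction f = kMg sinθ/(1+k).
With N = Mg cosθ, the no-slip condition f ≤ μN gives μ_min = f/N = k tanθ/(1+k).
μ_min = 0.8 × tan37.6° / 1.8 ≈ 0.342.

μ_min ≈ 0.342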